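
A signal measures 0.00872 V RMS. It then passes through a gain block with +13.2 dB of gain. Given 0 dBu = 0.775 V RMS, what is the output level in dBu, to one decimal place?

Input level: 20·log₁₀(0.00872/0.775) = -38.98 dBu.
Output: -38.98 + 13.2 = -25.8 dBu.

-25.8 dBu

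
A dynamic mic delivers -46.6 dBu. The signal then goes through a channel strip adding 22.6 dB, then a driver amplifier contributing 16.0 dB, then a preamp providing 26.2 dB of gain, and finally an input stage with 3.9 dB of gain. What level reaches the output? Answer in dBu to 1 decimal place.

Gain stages sum in dB:
-46.6 + 22.6 + 16.0 + 26.2 + 3.9 = +22.1 dBu.

+22.1 dBu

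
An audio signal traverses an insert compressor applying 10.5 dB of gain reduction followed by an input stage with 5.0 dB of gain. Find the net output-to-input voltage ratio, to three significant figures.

0.531

Net gain = (−10.5) + 5.0 = -5.5 dB.
Voltage ratio = 10^(-5.5/20) = 0.531.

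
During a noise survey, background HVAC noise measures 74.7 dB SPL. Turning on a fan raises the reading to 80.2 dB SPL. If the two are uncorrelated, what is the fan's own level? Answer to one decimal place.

78.8 dB SPL

Background correction is a power subtraction:
L_src = 10·log₁₀(10^(80.2/10) − 10^(74.7/10)) = 10·log₁₀(75200000) = 78.8 dB SPL.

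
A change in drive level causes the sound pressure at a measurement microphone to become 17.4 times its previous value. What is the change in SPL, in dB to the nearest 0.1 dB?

24.8 dB

SPL change from a pressure ratio uses the 20·log₁₀ form:
20·log₁₀(17.4) = 24.8 dB.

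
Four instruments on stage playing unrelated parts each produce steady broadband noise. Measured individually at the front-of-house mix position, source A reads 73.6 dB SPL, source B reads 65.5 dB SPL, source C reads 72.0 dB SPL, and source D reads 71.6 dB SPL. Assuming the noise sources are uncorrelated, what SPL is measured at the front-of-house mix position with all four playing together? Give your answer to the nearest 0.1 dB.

Incoherent sources sum as intensities:
L_total = 10·log₁₀(10^(73.6/10) + 10^(65.5/10) + 10^(72.0/10) + 10^(71.6/10)) = 10·log₁₀(56760000) = 77.5 dB SPL.

77.5 dB SPL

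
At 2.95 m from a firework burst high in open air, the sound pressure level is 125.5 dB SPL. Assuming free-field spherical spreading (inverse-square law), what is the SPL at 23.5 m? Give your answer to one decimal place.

Inverse-square spreading gives ΔL = −20·log₁₀(d₂/d₁).
ΔL = −20·log₁₀(23.5/2.95) = -18.02 dB, so L₂ = 125.5 + (-18.02) = 107.5 dB SPL.

107.5 dB SPL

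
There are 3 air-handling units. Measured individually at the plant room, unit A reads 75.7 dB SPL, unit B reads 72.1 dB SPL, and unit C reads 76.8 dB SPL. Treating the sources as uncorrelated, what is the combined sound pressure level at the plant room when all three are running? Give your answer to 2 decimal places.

80.05 dB SPL

Add the sources as powers (linear), then convert back to dB:
L_total = 10·log₁₀(10^(75.7/10) + 10^(72.1/10) + 10^(76.8/10)) = 10·log₁₀(101200000) = 80.05 dB SPL.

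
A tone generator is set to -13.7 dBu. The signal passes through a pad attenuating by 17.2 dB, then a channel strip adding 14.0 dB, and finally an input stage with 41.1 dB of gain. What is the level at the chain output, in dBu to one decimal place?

+24.2 dBu

Gain stages sum in dB:
-13.7 − 17.2 + 14.0 + 41.1 = +24.2 dBu.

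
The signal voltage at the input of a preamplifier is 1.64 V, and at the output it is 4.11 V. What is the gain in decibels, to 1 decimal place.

Voltage is an amplitude quantity, so gain = 20·log₁₀(V_out/V_in).
20·log₁₀(4.11/1.64) = 20·log₁₀(2.506) = 8.0 dB.

8.0 dB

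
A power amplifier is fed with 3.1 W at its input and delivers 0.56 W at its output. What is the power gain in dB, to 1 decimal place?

-7.4 dB

For a power ratio, dB = 10·log₁₀(P₂/P₁).
10·log₁₀(0.56/3.1) = 10·log₁₀(0.1806) = -7.4 dB.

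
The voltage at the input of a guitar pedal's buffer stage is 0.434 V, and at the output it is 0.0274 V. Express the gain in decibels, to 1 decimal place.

-24.0 dB

Voltage is an amplitude quantity, so gain = 20·log₁₀(V_out/V_in).
20·log₁₀(0.0274/0.434) = 20·log₁₀(0.06313) = -24.0 dB.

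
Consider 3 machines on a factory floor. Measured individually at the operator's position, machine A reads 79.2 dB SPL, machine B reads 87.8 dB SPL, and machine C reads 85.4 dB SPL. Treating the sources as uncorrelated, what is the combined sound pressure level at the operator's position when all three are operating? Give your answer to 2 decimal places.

Add the sources as powers (linear), then convert back to dB:
L_total = 10·log₁₀(10^(79.2/10) + 10^(87.8/10) + 10^(85.4/10)) = 10·log₁₀(1032000000) = 90.14 dB SPL.

90.14 dB SPL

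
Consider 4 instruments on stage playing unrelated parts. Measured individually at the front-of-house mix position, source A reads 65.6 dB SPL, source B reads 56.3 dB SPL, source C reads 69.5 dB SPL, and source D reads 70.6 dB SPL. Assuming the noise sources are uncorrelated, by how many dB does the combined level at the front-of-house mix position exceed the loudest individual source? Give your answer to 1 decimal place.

Uncorrelated sources add in intensity (power), not in dB.
L_total = 10·log₁₀(10^(65.6/10) + 10^(56.3/10) + 10^(69.5/10) + 10^(70.6/10)) = 73.88 dB SPL.
Excess over the loudest (70.6 dB): 73.88 − 70.6 = 3.3 dB.

3.3 dB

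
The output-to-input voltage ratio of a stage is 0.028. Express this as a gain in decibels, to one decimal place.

Voltage is an amplitude quantity, so gain = 20·log₁₀(V_out/V_in).
20·log₁₀(0.028) = -31.1 dB.

-31.1 dB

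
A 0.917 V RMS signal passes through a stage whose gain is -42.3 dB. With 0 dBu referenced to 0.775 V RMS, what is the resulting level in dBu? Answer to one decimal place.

Input level: 20·log₁₀(0.917/0.775) = 1.46 dBu.
Output: 1.46 − 42.3 = -40.8 dBu.

-40.8 dBu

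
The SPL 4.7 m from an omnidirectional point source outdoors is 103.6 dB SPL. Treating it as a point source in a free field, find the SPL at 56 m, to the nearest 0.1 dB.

For a point source in a free field, ΔL = −20·log₁₀(d₂/d₁).
ΔL = −20·log₁₀(56/4.7) = -21.52 dB, so L₂ = 103.6 + (-21.52) = 82.1 dB SPL.

82.1 dB SPL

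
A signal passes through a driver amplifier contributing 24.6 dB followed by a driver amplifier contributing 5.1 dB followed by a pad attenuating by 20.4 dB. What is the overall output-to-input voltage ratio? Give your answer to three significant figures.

2.92

Net gain = 24.6 + 5.1 + (−20.4) = 9.3 dB.
Voltage ratio = 10^(9.3/20) = 2.92.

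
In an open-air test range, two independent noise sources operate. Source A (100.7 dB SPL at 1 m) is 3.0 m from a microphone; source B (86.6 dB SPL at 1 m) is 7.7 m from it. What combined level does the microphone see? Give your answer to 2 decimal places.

At the listener: L_A = 100.7 − 20·log₁₀(3.0) = 91.158 dB; L_B = 86.6 − 20·log₁₀(7.7) = 68.870 dB.
Combined: 10·log₁₀(10^(91.158/10)+10^(68.870/10)) = 91.18 dB SPL.

91.18 dB SPL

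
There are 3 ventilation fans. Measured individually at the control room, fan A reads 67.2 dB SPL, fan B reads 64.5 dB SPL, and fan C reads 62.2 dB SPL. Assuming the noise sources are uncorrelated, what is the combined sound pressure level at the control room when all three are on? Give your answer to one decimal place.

69.9 dB SPL

Incoherent sources sum as intensities:
L_total = 10·log₁₀(10^(67.2/10) + 10^(64.5/10) + 10^(62.2/10)) = 10·log₁₀(9726000) = 69.9 dB SPL.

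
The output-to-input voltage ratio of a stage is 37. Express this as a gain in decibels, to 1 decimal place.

31.4 dB

Voltage is an amplitude quantity, so gain = 20·log₁₀(V_out/V_in).
20·log₁₀(37) = 31.4 dB.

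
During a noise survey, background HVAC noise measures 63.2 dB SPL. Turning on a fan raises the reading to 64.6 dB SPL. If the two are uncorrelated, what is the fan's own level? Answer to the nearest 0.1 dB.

Background correction is a power subtraction:
L_src = 10·log₁₀(10^(64.6/10) − 10^(63.2/10)) = 10·log₁₀(794700) = 59.0 dB SPL.

59.0 dB SPL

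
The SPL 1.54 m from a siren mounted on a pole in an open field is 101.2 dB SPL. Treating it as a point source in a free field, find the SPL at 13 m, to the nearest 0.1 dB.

82.7 dB SPL

For a point source in a free field, ΔL = −20·log₁₀(d₂/d₁).
ΔL = −20·log₁₀(13/1.54) = -18.53 dB, so L₂ = 101.2 + (-18.53) = 82.7 dB SPL.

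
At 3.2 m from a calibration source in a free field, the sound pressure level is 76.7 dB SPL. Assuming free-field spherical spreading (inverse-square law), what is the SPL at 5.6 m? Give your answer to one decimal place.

For a point source in a free field, ΔL = −20·log₁₀(d₂/d₁).
ΔL = −20·log₁₀(5.6/3.2) = -4.86 dB, so L₂ = 76.7 + (-4.86) = 71.8 dB SPL.

71.8 dB SPL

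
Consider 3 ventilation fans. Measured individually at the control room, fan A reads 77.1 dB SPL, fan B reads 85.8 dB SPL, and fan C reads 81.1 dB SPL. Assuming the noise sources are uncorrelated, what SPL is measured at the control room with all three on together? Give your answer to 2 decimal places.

Add the sources as powers (linear), then convert back to dB:
L_total = 10·log₁₀(10^(77.1/10) + 10^(85.8/10) + 10^(81.1/10)) = 10·log₁₀(560300000) = 87.48 dB SPL.

87.48 dB SPL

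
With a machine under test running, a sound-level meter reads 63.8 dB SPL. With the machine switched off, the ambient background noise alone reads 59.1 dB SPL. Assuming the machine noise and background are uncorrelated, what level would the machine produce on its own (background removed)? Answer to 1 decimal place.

Background correction is a power subtraction:
L_src = 10·log₁₀(10^(63.8/10) − 10^(59.1/10)) = 10·log₁₀(1586000) = 62.0 dB SPL.

62.0 dB SPL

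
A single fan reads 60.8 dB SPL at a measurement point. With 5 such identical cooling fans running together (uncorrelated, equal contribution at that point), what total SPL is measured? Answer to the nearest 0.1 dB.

67.8 dB SPL

5 equal incoherent sources raise the level by 10·log₁₀(5) = 6.99 dB.
L_total = 60.8 + 6.99 = 67.8 dB SPL.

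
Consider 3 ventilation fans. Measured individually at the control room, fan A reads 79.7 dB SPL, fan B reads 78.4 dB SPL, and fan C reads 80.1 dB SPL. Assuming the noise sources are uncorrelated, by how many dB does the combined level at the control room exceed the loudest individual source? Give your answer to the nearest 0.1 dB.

4.1 dB

Incoherent sources sum as intensities:
L_total = 10·log₁₀(10^(79.7/10) + 10^(78.4/10) + 10^(80.1/10)) = 84.23 dB SPL.
Excess over the loudest (80.1 dB): 84.23 − 80.1 = 4.1 dB.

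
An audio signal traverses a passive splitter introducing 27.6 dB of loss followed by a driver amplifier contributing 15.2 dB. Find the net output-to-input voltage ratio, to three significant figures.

Net gain = (−27.6) + 15.2 = -12.4 dB.
Voltage ratio = 10^(-12.4/20) = 0.240.

0.240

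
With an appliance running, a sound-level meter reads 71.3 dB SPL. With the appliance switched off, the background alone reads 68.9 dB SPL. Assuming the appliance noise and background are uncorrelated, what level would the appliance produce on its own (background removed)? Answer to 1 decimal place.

67.6 dB SPL

Background correction is a power subtraction:
L_src = 10·log₁₀(10^(71.3/10) − 10^(68.9/10)) = 10·log₁₀(5727000) = 67.6 dB SPL.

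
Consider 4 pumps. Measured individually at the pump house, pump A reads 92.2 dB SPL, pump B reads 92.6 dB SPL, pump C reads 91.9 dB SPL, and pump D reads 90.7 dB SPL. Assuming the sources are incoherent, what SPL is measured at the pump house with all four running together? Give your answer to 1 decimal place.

Incoherent sources sum as intensities:
L_total = 10·log₁₀(10^(92.2/10) + 10^(92.6/10) + 10^(91.9/10) + 10^(90.7/10)) = 10·log₁₀(6203000000) = 97.9 dB SPL.

97.9 dB SPL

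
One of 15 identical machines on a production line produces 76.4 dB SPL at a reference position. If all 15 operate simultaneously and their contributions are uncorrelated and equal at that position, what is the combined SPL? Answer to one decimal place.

15 equal incoherent sources raise the level by 10·log₁₀(15) = 11.76 dB.
L_total = 76.4 + 11.76 = 88.2 dB SPL.

88.2 dB SPL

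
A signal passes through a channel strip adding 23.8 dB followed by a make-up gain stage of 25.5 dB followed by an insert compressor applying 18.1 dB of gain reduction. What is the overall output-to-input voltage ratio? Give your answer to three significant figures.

Net gain = 23.8 + 25.5 + (−18.1) = 31.2 dB.
Voltage ratio = 10^(31.2/20) = 36.3.

36.3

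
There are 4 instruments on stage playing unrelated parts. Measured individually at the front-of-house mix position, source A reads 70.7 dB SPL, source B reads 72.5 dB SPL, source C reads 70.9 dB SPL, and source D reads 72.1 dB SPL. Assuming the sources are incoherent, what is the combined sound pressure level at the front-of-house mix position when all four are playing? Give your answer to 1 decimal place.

77.6 dB SPL

Uncorrelated sources add in intensity (power), not in dB.
L_total = 10·log₁₀(10^(70.7/10) + 10^(72.5/10) + 10^(70.9/10) + 10^(72.1/10)) = 10·log₁₀(58050000) = 77.6 dB SPL.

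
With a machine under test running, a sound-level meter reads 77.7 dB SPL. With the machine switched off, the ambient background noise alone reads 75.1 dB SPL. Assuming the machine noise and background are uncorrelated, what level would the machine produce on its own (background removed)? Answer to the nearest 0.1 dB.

Remove the background by subtracting linear intensities:
L_src = 10·log₁₀(10^(77.7/10) − 10^(75.1/10)) = 10·log₁₀(26520000) = 74.2 dB SPL.

74.2 dB SPL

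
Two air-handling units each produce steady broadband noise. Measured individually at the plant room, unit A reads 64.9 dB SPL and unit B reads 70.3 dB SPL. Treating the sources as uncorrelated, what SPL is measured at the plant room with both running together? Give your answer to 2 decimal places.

Uncorrelated sources add in intensity (power), not in dB.
L_total = 10·log₁₀(10^(64.9/10) + 10^(70.3/10)) = 10·log₁₀(13810000) = 71.40 dB SPL.

71.40 dB SPL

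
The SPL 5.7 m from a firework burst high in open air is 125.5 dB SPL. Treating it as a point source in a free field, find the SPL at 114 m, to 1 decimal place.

Free-field point source: level drops by 20·log₁₀ of the distance ratio.
ΔL = −20·log₁₀(114/5.7) = -26.02 dB, so L₂ = 125.5 + (-26.02) = 99.5 dB SPL.

99.5 dB SPL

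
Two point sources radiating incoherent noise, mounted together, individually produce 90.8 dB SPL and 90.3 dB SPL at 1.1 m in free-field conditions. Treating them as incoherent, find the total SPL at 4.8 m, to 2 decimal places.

Combined at 1.1 m: 10·log₁₀(10^(90.8/10)+10^(90.3/10)) = 93.567 dB SPL.
Then apply −20·log₁₀(4.8/1.1) = -12.797 dB → 80.77 dB SPL.

80.77 dB SPL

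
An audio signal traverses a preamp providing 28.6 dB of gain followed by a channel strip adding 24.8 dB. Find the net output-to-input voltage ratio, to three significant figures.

468

Net gain = 28.6 + 24.8 = 53.4 dB.
Voltage ratio = 10^(53.4/20) = 468.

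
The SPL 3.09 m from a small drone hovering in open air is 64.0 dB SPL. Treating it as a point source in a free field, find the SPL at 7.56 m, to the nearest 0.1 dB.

Inverse-square spreading gives ΔL = −20·log₁₀(d₂/d₁).
ΔL = −20·log₁₀(7.56/3.09) = -7.77 dB, so L₂ = 64.0 + (-7.77) = 56.2 dB SPL.

56.2 dB SPL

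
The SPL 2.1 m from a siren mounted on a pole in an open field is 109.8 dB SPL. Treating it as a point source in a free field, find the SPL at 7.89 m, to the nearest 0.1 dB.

For a point source in a free field, ΔL = −20·log₁₀(d₂/d₁).
ΔL = −20·log₁₀(7.89/2.1) = -11.50 dB, so L₂ = 109.8 + (-11.50) = 98.3 dB SPL.

98.3 dB SPL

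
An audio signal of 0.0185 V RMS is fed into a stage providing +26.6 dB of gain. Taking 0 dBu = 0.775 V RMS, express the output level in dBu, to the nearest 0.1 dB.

Input level: 20·log₁₀(0.0185/0.775) = -32.44 dBu.
Output: -32.44 + 26.6 = -5.8 dBu.

-5.8 dBu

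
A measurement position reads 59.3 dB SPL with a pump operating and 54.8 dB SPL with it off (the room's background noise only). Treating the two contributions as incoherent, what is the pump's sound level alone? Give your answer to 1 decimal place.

Remove the background by subtracting linear intensities:
L_src = 10·log₁₀(10^(59.3/10) − 10^(54.8/10)) = 10·log₁₀(549100) = 57.4 dB SPL.

57.4 dB SPL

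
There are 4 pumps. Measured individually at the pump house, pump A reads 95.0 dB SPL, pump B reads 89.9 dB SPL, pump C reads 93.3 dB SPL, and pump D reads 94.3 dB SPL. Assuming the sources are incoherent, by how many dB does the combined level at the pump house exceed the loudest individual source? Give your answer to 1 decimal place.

4.5 dB

Incoherent sources sum as intensities:
L_total = 10·log₁₀(10^(95.0/10) + 10^(89.9/10) + 10^(93.3/10) + 10^(94.3/10)) = 99.53 dB SPL.
Excess over the loudest (95.0 dB): 99.53 − 95.0 = 4.5 dB.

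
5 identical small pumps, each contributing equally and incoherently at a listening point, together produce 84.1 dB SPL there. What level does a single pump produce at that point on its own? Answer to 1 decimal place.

5 equal incoherent sources add 10·log₁₀(5) = 6.99 dB over one source.
L_one = 84.1 − 6.99 = 77.1 dB SPL.

77.1 dB SPL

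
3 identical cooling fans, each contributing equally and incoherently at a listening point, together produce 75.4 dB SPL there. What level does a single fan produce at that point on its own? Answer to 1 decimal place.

70.6 dB SPL

3 equal incoherent sources add 10·log₁₀(3) = 4.77 dB over one source.
L_one = 75.4 − 4.77 = 70.6 dB SPL.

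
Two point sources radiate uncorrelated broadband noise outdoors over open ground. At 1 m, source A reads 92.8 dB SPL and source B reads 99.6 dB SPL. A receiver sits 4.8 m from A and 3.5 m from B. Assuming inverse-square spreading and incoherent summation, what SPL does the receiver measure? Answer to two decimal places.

89.18 dB SPL

At the listener: L_A = 92.8 − 20·log₁₀(4.8) = 79.175 dB; L_B = 99.6 − 20·log₁₀(3.5) = 88.719 dB.
Combined: 10·log₁₀(10^(79.175/10)+10^(88.719/10)) = 89.18 dB SPL.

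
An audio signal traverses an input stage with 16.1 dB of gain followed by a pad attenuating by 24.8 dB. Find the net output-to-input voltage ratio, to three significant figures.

0.367

Net gain = 16.1 + (−24.8) = -8.7 dB.
Voltage ratio = 10^(-8.7/20) = 0.367.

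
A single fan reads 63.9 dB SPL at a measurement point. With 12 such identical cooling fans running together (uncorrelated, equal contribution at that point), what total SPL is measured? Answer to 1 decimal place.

12 equal incoherent sources raise the level by 10·log₁₀(12) = 10.79 dB.
L_total = 63.9 + 10.79 = 74.7 dB SPL.

74.7 dB SPL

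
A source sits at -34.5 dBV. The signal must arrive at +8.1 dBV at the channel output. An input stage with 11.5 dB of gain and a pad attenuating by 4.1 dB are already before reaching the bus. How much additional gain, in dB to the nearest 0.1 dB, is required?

The required make-up gain is the shortfall in the dB sum.
G = +8.1 − (-34.5) − 11.5 + 4.1 = 35.2 dB.

35.2 dB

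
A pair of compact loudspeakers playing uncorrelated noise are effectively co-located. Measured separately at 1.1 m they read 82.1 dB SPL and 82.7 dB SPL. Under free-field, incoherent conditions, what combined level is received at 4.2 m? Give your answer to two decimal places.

73.78 dB SPL

Combined at 1.1 m: 10·log₁₀(10^(82.1/10)+10^(82.7/10)) = 85.421 dB SPL.
Then apply −20·log₁₀(4.2/1.1) = -11.637 dB → 73.78 dB SPL.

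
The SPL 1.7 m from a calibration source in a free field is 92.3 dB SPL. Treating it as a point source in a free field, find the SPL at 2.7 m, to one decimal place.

Inverse-square spreading gives ΔL = −20·log₁₀(d₂/d₁).
ΔL = −20·log₁₀(2.7/1.7) = -4.02 dB, so L₂ = 92.3 + (-4.02) = 88.3 dB SPL.

88.3 dB SPL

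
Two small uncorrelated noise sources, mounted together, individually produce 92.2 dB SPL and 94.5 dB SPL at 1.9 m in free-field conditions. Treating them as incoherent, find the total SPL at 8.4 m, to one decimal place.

83.6 dB SPL

Combined at 1.9 m: 10·log₁₀(10^(92.2/10)+10^(94.5/10)) = 96.51 dB SPL.
Then apply −20·log₁₀(8.4/1.9) = -12.91 dB → 83.6 dB SPL.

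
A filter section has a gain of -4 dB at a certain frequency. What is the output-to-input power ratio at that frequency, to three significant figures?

Power ratio = 10^(dB/10).
10^(-4/10) = 10^(-0.4000) = 0.398.

0.398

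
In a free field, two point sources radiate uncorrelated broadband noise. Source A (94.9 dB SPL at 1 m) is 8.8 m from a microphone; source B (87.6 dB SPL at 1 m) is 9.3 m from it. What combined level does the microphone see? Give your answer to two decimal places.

76.68 dB SPL

At the listener: L_A = 94.9 − 20·log₁₀(8.8) = 76.010 dB; L_B = 87.6 − 20·log₁₀(9.3) = 68.230 dB.
Combined: 10·log₁₀(10^(76.010/10)+10^(68.230/10)) = 76.68 dB SPL.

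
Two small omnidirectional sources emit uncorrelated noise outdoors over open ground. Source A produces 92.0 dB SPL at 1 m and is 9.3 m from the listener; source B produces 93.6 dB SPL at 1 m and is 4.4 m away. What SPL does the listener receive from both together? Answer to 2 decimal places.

At the listener: L_A = 92.0 − 20·log₁₀(9.3) = 72.630 dB; L_B = 93.6 − 20·log₁₀(4.4) = 80.731 dB.
Combined: 10·log₁₀(10^(72.630/10)+10^(80.731/10)) = 81.36 dB SPL.

81.36 dB SPL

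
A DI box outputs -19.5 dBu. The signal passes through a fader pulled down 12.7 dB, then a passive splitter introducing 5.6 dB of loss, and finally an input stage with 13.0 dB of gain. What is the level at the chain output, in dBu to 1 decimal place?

-24.8 dBu

Cascaded gains and losses add directly in dB.
-19.5 − 12.7 − 5.6 + 13.0 = -24.8 dBu.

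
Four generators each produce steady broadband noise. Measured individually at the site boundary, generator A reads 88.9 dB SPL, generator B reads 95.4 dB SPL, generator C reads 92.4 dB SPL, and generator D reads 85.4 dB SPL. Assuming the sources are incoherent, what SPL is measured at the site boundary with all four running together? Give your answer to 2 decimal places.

98.01 dB SPL

Uncorrelated sources add in intensity (power), not in dB.
L_total = 10·log₁₀(10^(88.9/10) + 10^(95.4/10) + 10^(92.4/10) + 10^(85.4/10)) = 10·log₁₀(6328000000) = 98.01 dB SPL.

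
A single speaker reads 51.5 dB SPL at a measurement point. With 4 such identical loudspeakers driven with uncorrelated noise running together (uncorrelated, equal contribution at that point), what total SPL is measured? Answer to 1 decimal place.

4 equal incoherent sources raise the level by 10·log₁₀(4) = 6.02 dB.
L_total = 51.5 + 6.02 = 57.5 dB SPL.

57.5 dB SPL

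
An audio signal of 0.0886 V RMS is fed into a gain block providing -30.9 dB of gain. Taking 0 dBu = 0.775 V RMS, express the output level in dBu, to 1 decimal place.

Input level: 20·log₁₀(0.0886/0.775) = -18.84 dBu.
Output: -18.84 − 30.9 = -49.7 dBu.

-49.7 dBu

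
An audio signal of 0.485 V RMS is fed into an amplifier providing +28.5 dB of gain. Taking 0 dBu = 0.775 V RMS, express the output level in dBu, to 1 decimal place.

+24.4 dBu

Input level: 20·log₁₀(0.485/0.775) = -4.07 dBu.
Output: -4.07 + 28.5 = +24.4 dBu.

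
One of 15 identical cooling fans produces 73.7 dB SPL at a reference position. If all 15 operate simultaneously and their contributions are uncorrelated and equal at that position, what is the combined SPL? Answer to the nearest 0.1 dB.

15 equal incoherent sources raise the level by 10·log₁₀(15) = 11.76 dB.
L_total = 73.7 + 11.76 = 85.5 dB SPL.

85.5 dB SPL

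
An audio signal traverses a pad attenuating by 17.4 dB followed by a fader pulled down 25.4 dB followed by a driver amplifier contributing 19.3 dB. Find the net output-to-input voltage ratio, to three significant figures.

Net gain = (−17.4) + (−25.4) + 19.3 = -23.5 dB.
Voltage ratio = 10^(-23.5/20) = 0.0668.

0.0668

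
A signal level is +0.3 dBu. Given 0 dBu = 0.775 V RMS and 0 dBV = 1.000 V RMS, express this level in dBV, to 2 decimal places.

The offset between the scales is 20·log₁₀(0.775/1.000) = −2.214 dB.
So dBV = +0.3 − 2.214 = -1.91 dBV.

-1.91 dBV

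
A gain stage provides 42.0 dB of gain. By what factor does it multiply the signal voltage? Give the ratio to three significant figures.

Voltage ratio = 10^(dB/20).
10^(42.0/20) = 10^(2.100) = 126.

126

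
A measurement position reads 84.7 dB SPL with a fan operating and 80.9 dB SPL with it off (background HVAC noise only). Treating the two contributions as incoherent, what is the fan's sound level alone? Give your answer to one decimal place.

Remove the background by subtracting linear intensities:
L_src = 10·log₁₀(10^(84.7/10) − 10^(80.9/10)) = 10·log₁₀(172100000) = 82.4 dB SPL.

82.4 dB SPL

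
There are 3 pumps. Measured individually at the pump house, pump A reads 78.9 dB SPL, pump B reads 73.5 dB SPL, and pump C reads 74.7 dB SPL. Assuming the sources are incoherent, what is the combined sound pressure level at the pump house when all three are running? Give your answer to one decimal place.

Uncorrelated sources add in intensity (power), not in dB.
L_total = 10·log₁₀(10^(78.9/10) + 10^(73.5/10) + 10^(74.7/10)) = 10·log₁₀(129500000) = 81.1 dB SPL.

81.1 dB SPL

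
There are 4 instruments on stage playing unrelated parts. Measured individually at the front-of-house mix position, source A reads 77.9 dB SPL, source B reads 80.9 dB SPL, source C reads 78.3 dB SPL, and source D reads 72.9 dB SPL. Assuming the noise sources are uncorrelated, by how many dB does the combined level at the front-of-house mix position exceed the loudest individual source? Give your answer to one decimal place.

Incoherent sources sum as intensities:
L_total = 10·log₁₀(10^(77.9/10) + 10^(80.9/10) + 10^(78.3/10) + 10^(72.9/10)) = 84.34 dB SPL.
Excess over the loudest (80.9 dB): 84.34 − 80.9 = 3.4 dB.

3.4 dB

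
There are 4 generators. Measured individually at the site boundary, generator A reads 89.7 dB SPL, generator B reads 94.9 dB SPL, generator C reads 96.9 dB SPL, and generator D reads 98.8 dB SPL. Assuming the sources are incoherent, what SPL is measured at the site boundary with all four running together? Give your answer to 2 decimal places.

102.18 dB SPL

Uncorrelated sources add in intensity (power), not in dB.
L_total = 10·log₁₀(10^(89.7/10) + 10^(94.9/10) + 10^(96.9/10) + 10^(98.8/10)) = 10·log₁₀(16507000000) = 102.18 dB SPL.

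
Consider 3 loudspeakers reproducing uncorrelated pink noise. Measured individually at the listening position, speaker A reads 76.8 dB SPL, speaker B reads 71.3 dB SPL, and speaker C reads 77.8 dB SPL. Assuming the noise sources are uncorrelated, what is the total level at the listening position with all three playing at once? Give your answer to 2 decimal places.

Add the sources as powers (linear), then convert back to dB:
L_total = 10·log₁₀(10^(76.8/10) + 10^(71.3/10) + 10^(77.8/10)) = 10·log₁₀(121600000) = 80.85 dB SPL.

80.85 dB SPL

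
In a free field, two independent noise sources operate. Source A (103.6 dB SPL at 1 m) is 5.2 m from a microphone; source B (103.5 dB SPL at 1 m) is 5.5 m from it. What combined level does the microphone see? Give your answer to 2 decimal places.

At the listener: L_A = 103.6 − 20·log₁₀(5.2) = 89.280 dB; L_B = 103.5 − 20·log₁₀(5.5) = 88.693 dB.
Combined: 10·log₁₀(10^(89.280/10)+10^(88.693/10)) = 92.01 dB SPL.

92.01 dB SPL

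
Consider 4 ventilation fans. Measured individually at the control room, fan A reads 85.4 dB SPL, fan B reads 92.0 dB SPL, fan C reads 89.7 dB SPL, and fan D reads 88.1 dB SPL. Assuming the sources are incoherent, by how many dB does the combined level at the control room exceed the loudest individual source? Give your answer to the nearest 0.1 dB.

3.5 dB

Incoherent sources sum as intensities:
L_total = 10·log₁₀(10^(85.4/10) + 10^(92.0/10) + 10^(89.7/10) + 10^(88.1/10)) = 95.45 dB SPL.
Excess over the loudest (92.0 dB): 95.45 − 92.0 = 3.5 dB.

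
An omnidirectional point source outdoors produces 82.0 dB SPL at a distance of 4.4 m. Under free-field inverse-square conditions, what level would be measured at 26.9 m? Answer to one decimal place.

66.3 dB SPL

For a point source in a free field, ΔL = −20·log₁₀(d₂/d₁).
ΔL = −20·log₁₀(26.9/4.4) = -15.73 dB, so L₂ = 82.0 + (-15.73) = 66.3 dB SPL.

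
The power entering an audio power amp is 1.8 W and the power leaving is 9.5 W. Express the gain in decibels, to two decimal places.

7.22 dB

For a power ratio, dB = 10·log₁₀(P₂/P₁).
10·log₁₀(9.5/1.8) = 10·log₁₀(5.278) = 7.22 dB.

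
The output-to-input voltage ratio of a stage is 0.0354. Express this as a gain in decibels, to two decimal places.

For a voltage ratio, dB = 20·log₁₀(V₂/V₁).
20·log₁₀(0.0354) = -29.02 dB.

-29.02 dB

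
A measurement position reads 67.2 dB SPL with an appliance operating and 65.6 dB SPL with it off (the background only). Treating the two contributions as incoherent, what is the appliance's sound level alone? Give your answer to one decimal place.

Background correction is a power subtraction:
L_src = 10·log₁₀(10^(67.2/10) − 10^(65.6/10)) = 10·log₁₀(1617000) = 62.1 dB SPL.

62.1 dB SPL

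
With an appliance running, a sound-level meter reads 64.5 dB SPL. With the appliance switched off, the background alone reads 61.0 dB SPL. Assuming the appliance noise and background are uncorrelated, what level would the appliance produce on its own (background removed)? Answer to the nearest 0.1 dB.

Subtract intensities: L_src = 10·log₁₀(10^(L_total/10) − 10^(L_bg/10)).
L_src = 10·log₁₀(10^(64.5/10) − 10^(61.0/10)) = 10·log₁₀(1559000) = 61.9 dB SPL.

61.9 dB SPL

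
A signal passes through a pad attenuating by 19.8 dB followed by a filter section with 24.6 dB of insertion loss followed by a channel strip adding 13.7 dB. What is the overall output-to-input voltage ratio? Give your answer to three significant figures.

0.0292

Net gain = (−19.8) + (−24.6) + 13.7 = -30.7 dB.
Voltage ratio = 10^(-30.7/20) = 0.0292.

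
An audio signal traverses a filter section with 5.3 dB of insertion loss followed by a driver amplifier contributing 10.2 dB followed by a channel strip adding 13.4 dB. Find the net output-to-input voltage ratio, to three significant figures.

Net gain = (−5.3) + 10.2 + 13.4 = 18.3 dB.
Voltage ratio = 10^(18.3/20) = 8.22.

8.22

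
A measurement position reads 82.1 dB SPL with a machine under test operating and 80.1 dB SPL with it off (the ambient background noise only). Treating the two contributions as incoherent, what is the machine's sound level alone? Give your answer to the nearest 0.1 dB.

77.8 dB SPL

Subtract intensities: L_src = 10·log₁₀(10^(L_total/10) − 10^(L_bg/10)).
L_src = 10·log₁₀(10^(82.1/10) − 10^(80.1/10)) = 10·log₁₀(59850000) = 77.8 dB SPL.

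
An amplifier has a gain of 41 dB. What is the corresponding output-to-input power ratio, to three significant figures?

12600

Power ratio = 10^(dB/10).
10^(41/10) = 10^(4.100) = 12600.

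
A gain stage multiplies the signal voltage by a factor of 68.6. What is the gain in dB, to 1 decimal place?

36.7 dB

Voltage ratio → dB uses the 20·log₁₀ form:
20·log₁₀(68.6) = 36.7 dB.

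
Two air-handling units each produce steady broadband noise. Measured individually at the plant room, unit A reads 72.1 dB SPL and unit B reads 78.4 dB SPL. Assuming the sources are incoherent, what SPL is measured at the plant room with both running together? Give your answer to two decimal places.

79.31 dB SPL

Add the sources as powers (linear), then convert back to dB:
L_total = 10·log₁₀(10^(72.1/10) + 10^(78.4/10)) = 10·log₁₀(85400000) = 79.31 dB SPL.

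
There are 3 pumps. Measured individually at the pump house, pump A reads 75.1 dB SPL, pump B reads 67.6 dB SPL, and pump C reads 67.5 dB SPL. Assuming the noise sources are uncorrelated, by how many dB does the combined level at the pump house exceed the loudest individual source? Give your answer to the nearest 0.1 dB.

1.3 dB

Add the sources as powers (linear), then convert back to dB:
L_total = 10·log₁₀(10^(75.1/10) + 10^(67.6/10) + 10^(67.5/10)) = 76.41 dB SPL.
Excess over the loudest (75.1 dB): 76.41 − 75.1 = 1.3 dB.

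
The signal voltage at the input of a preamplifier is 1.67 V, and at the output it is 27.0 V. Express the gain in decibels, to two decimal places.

Voltage is an amplitude quantity, so gain = 20·log₁₀(V_out/V_in).
20·log₁₀(27.0/1.67) = 20·log₁₀(16.17) = 24.17 dB.

24.17 dB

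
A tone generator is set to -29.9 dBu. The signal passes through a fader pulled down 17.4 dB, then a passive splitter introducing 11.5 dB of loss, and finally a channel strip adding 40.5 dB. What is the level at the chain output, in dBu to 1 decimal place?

Cascaded gains and losses add directly in dB.
-29.9 − 17.4 − 11.5 + 40.5 = -18.3 dBu.

-18.3 dBu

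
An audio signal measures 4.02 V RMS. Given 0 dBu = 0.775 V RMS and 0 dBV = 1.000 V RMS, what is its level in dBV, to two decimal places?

+12.08 dBV

dBV = 20·log₁₀(V / 1.000 V).
20·log₁₀(4.02/1.000) = +12.08 dBV.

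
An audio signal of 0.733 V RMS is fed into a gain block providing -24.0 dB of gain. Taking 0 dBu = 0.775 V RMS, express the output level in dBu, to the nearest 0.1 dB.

Input level: 20·log₁₀(0.733/0.775) = -0.48 dBu.
Output: -0.48 − 24.0 = -24.5 dBu.

-24.5 dBu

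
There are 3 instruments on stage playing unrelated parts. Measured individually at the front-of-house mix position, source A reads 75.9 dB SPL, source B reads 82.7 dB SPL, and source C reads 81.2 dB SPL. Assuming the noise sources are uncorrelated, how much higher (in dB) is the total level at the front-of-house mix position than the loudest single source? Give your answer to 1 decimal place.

2.8 dB

Incoherent sources sum as intensities:
L_total = 10·log₁₀(10^(75.9/10) + 10^(82.7/10) + 10^(81.2/10)) = 85.53 dB SPL.
Excess over the loudest (82.7 dB): 85.53 − 82.7 = 2.8 dB.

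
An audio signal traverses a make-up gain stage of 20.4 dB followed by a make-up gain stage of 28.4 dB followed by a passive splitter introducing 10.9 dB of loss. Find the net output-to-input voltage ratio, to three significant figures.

78.5

Net gain = 20.4 + 28.4 + (−10.9) = 37.9 dB.
Voltage ratio = 10^(37.9/20) = 78.5.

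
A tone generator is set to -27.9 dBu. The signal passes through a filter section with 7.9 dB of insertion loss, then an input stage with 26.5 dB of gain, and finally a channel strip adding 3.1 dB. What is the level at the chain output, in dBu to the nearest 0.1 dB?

Gain stages sum in dB:
-27.9 − 7.9 + 26.5 + 3.1 = -6.2 dBu.

-6.2 dBu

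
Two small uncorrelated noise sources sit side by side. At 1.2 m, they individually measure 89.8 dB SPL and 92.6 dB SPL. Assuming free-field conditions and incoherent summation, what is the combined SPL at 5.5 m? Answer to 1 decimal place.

Combined at 1.2 m: 10·log₁₀(10^(89.8/10)+10^(92.6/10)) = 94.43 dB SPL.
Then apply −20·log₁₀(5.5/1.2) = -13.22 dB → 81.2 dB SPL.

81.2 dB SPL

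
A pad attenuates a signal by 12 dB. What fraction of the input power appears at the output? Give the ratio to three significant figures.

0.0631

Power ratio = 10^(dB/10).
10^(-12/10) = 10^(-1.200) = 0.0631.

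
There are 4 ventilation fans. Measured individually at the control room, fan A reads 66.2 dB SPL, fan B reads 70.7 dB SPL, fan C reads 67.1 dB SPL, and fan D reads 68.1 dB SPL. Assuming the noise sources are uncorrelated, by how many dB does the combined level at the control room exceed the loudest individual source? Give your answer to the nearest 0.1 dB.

3.7 dB

Add the sources as powers (linear), then convert back to dB:
L_total = 10·log₁₀(10^(66.2/10) + 10^(70.7/10) + 10^(67.1/10) + 10^(68.1/10)) = 74.39 dB SPL.
Excess over the loudest (70.7 dB): 74.39 − 70.7 = 3.7 dB.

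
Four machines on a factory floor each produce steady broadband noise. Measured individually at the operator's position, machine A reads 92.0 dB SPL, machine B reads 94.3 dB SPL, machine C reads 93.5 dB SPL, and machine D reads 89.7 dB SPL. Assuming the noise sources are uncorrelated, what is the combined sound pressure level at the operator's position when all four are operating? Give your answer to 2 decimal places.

Add the sources as powers (linear), then convert back to dB:
L_total = 10·log₁₀(10^(92.0/10) + 10^(94.3/10) + 10^(93.5/10) + 10^(89.7/10)) = 10·log₁₀(7448000000) = 98.72 dB SPL.

98.72 dB SPL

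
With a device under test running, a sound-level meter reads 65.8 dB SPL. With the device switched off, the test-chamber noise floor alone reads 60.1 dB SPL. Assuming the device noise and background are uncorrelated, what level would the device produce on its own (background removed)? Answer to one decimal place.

Subtract intensities: L_src = 10·log₁₀(10^(L_total/10) − 10^(L_bg/10)).
L_src = 10·log₁₀(10^(65.8/10) − 10^(60.1/10)) = 10·log₁₀(2779000) = 64.4 dB SPL.

64.4 dB SPL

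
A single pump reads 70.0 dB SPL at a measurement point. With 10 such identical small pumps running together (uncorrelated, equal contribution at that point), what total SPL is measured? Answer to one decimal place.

10 equal incoherent sources raise the level by 10·log₁₀(10) = 10.00 dB.
L_total = 70.0 + 10.00 = 80.0 dB SPL.

80.0 dB SPL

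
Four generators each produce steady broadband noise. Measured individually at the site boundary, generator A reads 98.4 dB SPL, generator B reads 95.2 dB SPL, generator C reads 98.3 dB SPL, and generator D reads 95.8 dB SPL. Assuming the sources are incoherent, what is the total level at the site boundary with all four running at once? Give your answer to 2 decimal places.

Add the sources as powers (linear), then convert back to dB:
L_total = 10·log₁₀(10^(98.4/10) + 10^(95.2/10) + 10^(98.3/10) + 10^(95.8/10)) = 10·log₁₀(20792000000) = 103.18 dB SPL.

103.18 dB SPL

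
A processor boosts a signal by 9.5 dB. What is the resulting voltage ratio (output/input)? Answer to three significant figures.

2.99

Voltage ratio = 10^(dB/20).
10^(9.5/20) = 10^(0.4750) = 2.99.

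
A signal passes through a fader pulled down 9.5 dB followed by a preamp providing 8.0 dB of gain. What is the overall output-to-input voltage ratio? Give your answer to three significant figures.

Net gain = (−9.5) + 8.0 = -1.5 dB.
Voltage ratio = 10^(-1.5/20) = 0.841.

0.841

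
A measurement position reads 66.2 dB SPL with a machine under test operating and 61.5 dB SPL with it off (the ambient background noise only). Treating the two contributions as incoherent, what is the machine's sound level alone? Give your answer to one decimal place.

Background correction is a power subtraction:
L_src = 10·log₁₀(10^(66.2/10) − 10^(61.5/10)) = 10·log₁₀(2756000) = 64.4 dB SPL.

64.4 dB SPL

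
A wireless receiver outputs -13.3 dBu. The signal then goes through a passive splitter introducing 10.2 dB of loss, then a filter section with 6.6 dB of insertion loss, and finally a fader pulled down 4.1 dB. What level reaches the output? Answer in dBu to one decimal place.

Cascaded gains and losses add directly in dB.
-13.3 − 10.2 − 6.6 − 4.1 = -34.2 dBu.

-34.2 dBu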